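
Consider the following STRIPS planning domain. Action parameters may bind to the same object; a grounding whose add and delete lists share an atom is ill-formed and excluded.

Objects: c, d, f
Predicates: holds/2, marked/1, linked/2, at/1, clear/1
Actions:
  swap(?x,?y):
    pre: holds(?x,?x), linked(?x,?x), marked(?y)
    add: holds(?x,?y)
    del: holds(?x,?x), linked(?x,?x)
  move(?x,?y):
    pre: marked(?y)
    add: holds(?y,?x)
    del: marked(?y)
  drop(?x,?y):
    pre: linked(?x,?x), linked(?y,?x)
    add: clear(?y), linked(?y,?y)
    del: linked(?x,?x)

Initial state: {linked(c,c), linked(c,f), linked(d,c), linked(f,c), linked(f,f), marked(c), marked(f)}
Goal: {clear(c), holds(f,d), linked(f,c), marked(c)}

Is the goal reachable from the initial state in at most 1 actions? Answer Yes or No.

No

1. move(d,f)  →  {holds(f,d), linked(c,c), linked(c,f), linked(d,c), linked(f,c), linked(f,f), marked(c)}
2. drop(f,c)  →  {clear(c), holds(f,d), linked(c,c), linked(c,f), linked(d,c), linked(f,c), marked(c)}
optimal plan length = 2; 2 > 1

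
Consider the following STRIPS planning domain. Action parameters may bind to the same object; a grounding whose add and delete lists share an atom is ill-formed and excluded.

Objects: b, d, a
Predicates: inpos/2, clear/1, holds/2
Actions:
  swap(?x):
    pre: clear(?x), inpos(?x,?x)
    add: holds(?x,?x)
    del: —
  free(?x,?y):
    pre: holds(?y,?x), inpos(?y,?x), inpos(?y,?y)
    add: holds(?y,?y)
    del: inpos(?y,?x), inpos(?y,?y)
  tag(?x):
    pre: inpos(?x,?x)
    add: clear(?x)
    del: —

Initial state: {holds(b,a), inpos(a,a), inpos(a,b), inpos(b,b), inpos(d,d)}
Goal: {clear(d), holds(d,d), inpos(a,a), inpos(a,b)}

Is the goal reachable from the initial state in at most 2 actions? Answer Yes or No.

1. tag(d)  →  {clear(d), holds(b,a), inpos(a,a), inpos(a,b), inpos(b,b), inpos(d,d)}
2. swap(d)  →  {clear(d), holds(b,a), holds(d,d), inpos(a,a), inpos(a,b), inpos(b,b), inpos(d,d)}
optimal plan length = 2; 2 ≤ 2

Yes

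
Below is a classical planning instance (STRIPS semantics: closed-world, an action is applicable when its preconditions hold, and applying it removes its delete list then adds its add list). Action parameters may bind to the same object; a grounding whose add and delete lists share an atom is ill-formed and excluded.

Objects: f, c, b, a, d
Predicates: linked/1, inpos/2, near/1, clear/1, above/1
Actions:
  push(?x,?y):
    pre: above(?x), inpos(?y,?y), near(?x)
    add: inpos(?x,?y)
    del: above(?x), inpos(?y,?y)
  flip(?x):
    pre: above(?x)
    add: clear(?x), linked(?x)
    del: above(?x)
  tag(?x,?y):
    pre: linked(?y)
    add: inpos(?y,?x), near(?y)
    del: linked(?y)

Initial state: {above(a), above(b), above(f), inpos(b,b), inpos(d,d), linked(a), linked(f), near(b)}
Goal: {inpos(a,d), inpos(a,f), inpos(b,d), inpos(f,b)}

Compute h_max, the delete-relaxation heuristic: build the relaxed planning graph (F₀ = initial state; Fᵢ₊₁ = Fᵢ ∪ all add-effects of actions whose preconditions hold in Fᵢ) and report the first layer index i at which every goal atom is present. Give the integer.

F0 = init (8 atoms)
F1 = F0 ∪ {clear(a), clear(b), clear(f), inpos(a,a), inpos(a,b), inpos(a,c), inpos(a,d), inpos(a,f), inpos(b,d), inpos(f,a), inpos(f,b), inpos(f,c), inpos(f,d), inpos(f,f), linked(b), near(a), near(f)}  (25 atoms)
goal ⊆ F1  ⇒  h_max = 1

1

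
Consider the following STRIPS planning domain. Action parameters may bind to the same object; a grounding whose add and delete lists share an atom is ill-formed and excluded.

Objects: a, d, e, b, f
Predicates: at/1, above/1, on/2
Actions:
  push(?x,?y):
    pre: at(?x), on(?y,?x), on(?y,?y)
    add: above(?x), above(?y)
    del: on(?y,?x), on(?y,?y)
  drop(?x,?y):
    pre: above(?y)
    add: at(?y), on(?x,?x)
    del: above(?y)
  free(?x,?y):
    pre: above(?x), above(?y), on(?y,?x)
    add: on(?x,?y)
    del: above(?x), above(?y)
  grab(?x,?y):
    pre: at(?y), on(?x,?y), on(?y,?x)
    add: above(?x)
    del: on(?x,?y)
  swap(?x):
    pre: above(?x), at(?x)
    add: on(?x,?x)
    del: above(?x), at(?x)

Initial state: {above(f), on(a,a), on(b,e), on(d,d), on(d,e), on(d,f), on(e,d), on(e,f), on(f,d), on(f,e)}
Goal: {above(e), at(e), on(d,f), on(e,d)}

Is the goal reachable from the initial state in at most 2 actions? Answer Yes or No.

No

1. drop(a,f)  →  {at(f), on(a,a), on(b,e), on(d,d), on(d,e), on(d,f), on(e,d), on(e,f), on(f,d), on(f,e)}
2. grab(e,f)  →  {above(e), at(f), on(a,a), on(b,e), on(d,d), on(d,e), on(d,f), on(e,d), on(f,d), on(f,e)}
3. drop(a,e)  →  {at(e), at(f), on(a,a), on(b,e), on(d,d), on(d,e), on(d,f), on(e,d), on(f,d), on(f,e)}
4. push(e,d)  →  {above(d), above(e), at(e), at(f), on(a,a), on(b,e), on(d,f), on(e,d), on(f,d), on(f,e)}
optimal plan length = 4; 4 > 2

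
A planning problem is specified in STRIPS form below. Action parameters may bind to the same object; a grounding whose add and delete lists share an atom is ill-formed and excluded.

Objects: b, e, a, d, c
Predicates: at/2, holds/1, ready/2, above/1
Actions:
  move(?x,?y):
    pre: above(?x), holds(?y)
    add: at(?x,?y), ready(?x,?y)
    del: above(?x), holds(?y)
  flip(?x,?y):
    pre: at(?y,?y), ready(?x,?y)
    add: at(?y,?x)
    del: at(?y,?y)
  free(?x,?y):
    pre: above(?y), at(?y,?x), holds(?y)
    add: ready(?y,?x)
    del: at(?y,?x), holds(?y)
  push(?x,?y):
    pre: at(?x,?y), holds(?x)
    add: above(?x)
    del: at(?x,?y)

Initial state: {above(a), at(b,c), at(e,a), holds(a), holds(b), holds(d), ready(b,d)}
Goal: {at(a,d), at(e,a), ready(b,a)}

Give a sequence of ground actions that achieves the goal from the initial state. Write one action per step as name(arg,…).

1. move(a,d)  →  {at(a,d), at(b,c), at(e,a), holds(a), holds(b), ready(a,d), ready(b,d)}
2. push(b,c)  →  {above(b), at(a,d), at(e,a), holds(a), holds(b), ready(a,d), ready(b,d)}
3. move(b,a)  →  {at(a,d), at(b,a), at(e,a), holds(b), ready(a,d), ready(b,a), ready(b,d)}

move(a,d); push(b,c); move(b,a)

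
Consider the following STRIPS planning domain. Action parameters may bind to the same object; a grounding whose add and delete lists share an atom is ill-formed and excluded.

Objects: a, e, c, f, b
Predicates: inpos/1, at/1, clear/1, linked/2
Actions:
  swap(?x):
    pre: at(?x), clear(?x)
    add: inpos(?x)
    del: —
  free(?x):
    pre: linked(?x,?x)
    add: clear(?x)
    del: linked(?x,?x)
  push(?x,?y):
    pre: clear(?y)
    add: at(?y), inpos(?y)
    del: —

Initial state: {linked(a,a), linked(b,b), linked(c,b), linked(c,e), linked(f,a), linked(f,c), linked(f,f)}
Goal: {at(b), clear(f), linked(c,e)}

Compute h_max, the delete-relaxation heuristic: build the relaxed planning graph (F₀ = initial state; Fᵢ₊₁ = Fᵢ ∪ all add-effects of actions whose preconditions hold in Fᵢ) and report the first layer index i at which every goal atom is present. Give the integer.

F0 = init (7 atoms)
F1 = F0 ∪ {clear(a), clear(b), clear(f)}  (10 atoms)
F2 = F1 ∪ {at(a), at(b), at(f), inpos(a), inpos(b), inpos(f)}  (16 atoms)
goal ⊆ F2  ⇒  h_max = 2

2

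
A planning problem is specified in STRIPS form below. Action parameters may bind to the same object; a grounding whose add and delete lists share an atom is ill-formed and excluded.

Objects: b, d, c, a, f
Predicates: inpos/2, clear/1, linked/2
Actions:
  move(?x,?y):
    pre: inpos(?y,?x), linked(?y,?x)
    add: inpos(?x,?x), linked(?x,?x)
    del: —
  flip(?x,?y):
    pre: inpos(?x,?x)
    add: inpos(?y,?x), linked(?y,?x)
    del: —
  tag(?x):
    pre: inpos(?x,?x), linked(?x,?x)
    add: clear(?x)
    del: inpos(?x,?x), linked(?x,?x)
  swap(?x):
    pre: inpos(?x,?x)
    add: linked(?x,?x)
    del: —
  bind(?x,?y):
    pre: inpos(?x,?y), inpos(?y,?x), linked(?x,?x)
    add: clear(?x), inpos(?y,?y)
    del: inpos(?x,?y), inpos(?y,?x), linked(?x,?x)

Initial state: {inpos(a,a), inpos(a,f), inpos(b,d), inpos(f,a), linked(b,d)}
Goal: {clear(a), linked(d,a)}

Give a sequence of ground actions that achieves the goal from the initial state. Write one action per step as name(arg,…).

1. flip(a,d)  →  {inpos(a,a), inpos(a,f), inpos(b,d), inpos(d,a), inpos(f,a), linked(b,d), linked(d,a)}
2. move(a,d)  →  {inpos(a,a), inpos(a,f), inpos(b,d), inpos(d,a), inpos(f,a), linked(a,a), linked(b,d), linked(d,a)}
3. tag(a)  →  {clear(a), inpos(a,f), inpos(b,d), inpos(d,a), inpos(f,a), linked(b,d), linked(d,a)}

flip(a,d); move(a,d); tag(a)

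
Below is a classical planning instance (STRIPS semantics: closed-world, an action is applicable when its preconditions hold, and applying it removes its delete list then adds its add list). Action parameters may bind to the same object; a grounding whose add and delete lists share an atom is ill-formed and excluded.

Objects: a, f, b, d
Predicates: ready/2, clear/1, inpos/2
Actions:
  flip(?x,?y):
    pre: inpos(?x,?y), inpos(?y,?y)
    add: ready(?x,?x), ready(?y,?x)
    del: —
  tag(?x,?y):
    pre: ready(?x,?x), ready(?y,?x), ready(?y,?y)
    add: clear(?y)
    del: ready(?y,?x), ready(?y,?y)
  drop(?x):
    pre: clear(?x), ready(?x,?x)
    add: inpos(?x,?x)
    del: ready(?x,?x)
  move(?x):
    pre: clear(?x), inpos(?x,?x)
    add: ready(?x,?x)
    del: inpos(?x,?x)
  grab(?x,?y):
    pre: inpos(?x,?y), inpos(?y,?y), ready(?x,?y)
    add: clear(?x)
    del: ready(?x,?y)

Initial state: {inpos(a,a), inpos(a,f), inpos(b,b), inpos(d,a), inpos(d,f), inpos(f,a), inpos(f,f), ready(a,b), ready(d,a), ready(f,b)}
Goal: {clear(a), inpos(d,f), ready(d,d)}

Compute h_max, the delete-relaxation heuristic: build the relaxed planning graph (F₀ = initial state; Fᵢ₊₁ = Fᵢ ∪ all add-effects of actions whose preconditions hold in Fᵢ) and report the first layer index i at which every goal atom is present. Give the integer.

F0 = init (10 atoms)
F1 = F0 ∪ {clear(d), ready(a,a), ready(a,d), ready(a,f), ready(b,b), ready(d,d), ready(f,a), ready(f,d), ready(f,f)}  (19 atoms)
F2 = F1 ∪ {clear(a), clear(b), clear(f), inpos(d,d)}  (23 atoms)
goal ⊆ F2  ⇒  h_max = 2

2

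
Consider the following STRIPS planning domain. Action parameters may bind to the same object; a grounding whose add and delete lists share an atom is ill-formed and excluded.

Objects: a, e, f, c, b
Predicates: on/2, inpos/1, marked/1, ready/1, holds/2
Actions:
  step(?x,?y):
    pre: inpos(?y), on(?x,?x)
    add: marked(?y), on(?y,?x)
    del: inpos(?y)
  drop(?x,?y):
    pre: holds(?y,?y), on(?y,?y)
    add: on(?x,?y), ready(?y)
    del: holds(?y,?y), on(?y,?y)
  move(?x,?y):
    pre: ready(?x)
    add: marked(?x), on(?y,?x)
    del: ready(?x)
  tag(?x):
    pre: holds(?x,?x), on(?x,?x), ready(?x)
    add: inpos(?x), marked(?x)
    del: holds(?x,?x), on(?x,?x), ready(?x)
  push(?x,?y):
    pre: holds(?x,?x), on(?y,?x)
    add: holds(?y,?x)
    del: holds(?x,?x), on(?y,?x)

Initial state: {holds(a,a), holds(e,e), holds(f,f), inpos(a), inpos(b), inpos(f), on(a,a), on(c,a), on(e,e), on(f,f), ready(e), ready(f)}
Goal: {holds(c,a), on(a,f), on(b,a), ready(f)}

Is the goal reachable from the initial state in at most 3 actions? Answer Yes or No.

Yes

1. step(a,b)  →  {holds(a,a), holds(e,e), holds(f,f), inpos(a), inpos(f), marked(b), on(a,a), on(b,a), on(c,a), on(e,e), on(f,f), ready(e), ready(f)}
2. step(f,a)  →  {holds(a,a), holds(e,e), holds(f,f), inpos(f), marked(a), marked(b), on(a,a), on(a,f), on(b,a), on(c,a), on(e,e), on(f,f), ready(e), ready(f)}
3. push(a,c)  →  {holds(c,a), holds(e,e), holds(f,f), inpos(f), marked(a), marked(b), on(a,a), on(a,f), on(b,a), on(e,e), on(f,f), ready(e), ready(f)}
optimal plan length = 3; 3 ≤ 3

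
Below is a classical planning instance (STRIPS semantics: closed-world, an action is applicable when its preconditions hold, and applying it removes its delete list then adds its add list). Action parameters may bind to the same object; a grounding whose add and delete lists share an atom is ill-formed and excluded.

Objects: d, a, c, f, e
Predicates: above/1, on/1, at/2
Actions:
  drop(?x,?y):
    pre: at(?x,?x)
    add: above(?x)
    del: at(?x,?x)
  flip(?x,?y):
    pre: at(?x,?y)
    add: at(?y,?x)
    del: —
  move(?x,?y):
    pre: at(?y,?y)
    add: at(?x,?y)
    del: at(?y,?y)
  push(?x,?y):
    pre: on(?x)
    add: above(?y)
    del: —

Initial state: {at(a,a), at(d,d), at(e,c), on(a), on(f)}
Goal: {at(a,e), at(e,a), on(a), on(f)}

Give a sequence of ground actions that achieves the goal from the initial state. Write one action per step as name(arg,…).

move(e,a); flip(e,a)

1. move(e,a)  →  {at(d,d), at(e,a), at(e,c), on(a), on(f)}
2. flip(e,a)  →  {at(a,e), at(d,d), at(e,a), at(e,c), on(a), on(f)}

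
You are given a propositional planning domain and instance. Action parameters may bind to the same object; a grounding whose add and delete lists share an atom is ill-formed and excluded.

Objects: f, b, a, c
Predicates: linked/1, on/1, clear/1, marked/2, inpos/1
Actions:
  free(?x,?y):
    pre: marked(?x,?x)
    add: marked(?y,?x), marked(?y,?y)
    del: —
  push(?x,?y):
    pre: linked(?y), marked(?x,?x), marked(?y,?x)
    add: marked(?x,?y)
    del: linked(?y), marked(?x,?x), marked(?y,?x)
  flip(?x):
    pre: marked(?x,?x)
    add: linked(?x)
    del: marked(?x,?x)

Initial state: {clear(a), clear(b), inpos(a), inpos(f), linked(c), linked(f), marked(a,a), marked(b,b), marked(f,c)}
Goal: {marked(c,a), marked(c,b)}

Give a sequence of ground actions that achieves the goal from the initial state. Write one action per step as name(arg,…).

free(b,c); free(a,c)

1. free(b,c)  →  {clear(a), clear(b), inpos(a), inpos(f), linked(c), linked(f), marked(a,a), marked(b,b), marked(c,b), marked(c,c), marked(f,c)}
2. free(a,c)  →  {clear(a), clear(b), inpos(a), inpos(f), linked(c), linked(f), marked(a,a), marked(b,b), marked(c,a), marked(c,b), marked(c,c), marked(f,c)}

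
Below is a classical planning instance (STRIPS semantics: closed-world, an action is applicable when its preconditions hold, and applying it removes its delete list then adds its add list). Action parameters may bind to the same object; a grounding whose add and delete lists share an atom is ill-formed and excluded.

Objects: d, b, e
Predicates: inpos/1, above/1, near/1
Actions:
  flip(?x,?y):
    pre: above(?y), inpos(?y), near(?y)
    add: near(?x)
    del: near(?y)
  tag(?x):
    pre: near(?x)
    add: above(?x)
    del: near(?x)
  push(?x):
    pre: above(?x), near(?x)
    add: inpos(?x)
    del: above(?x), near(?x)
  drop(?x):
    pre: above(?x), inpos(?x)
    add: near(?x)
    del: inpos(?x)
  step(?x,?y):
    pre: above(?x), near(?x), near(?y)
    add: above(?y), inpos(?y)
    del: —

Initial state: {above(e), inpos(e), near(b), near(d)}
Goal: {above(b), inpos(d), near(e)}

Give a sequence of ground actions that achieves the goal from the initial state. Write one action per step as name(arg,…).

1. tag(b)  →  {above(b), above(e), inpos(e), near(d)}
2. drop(e)  →  {above(b), above(e), near(d), near(e)}
3. step(e,d)  →  {above(b), above(d), above(e), inpos(d), near(d), near(e)}

tag(b); drop(e); step(e,d)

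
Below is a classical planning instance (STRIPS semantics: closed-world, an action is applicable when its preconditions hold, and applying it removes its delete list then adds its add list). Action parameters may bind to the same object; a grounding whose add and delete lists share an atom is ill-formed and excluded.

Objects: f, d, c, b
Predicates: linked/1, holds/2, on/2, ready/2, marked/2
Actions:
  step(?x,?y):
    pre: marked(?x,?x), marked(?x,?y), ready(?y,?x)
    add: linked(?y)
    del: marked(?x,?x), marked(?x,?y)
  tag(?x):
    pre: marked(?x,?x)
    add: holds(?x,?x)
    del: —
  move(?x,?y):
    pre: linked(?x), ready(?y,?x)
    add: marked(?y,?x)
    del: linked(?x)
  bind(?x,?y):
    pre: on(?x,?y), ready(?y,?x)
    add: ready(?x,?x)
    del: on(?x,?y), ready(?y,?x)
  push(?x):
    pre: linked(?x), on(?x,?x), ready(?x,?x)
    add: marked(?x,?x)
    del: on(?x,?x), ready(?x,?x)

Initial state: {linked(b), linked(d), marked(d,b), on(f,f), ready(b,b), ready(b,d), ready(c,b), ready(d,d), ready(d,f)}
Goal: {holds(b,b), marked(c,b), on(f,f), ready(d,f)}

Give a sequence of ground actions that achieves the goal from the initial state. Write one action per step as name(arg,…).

move(b,b); tag(b); step(b,b); move(b,c)

1. move(b,b)  →  {linked(d), marked(b,b), marked(d,b), on(f,f), ready(b,b), ready(b,d), ready(c,b), ready(d,d), ready(d,f)}
2. tag(b)  →  {holds(b,b), linked(d), marked(b,b), marked(d,b), on(f,f), ready(b,b), ready(b,d), ready(c,b), ready(d,d), ready(d,f)}
3. step(b,b)  →  {holds(b,b), linked(b), linked(d), marked(d,b), on(f,f), ready(b,b), ready(b,d), ready(c,b), ready(d,d), ready(d,f)}
4. move(b,c)  →  {holds(b,b), linked(d), marked(c,b), marked(d,b), on(f,f), ready(b,b), ready(b,d), ready(c,b), ready(d,d), ready(d,f)}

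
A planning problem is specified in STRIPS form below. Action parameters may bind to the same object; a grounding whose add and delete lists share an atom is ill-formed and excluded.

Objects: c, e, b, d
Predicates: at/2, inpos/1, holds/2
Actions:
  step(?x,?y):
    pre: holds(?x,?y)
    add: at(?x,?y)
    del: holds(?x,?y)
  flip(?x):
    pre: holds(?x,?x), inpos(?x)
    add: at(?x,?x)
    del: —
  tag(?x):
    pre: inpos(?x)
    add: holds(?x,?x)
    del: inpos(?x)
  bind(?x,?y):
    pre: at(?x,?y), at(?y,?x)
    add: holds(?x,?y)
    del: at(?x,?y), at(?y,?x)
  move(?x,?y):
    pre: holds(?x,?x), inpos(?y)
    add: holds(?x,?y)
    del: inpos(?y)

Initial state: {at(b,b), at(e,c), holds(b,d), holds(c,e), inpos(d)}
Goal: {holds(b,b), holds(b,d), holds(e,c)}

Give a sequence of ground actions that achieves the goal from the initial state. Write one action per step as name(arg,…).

step(c,e); bind(e,c); bind(b,b)

1. step(c,e)  →  {at(b,b), at(c,e), at(e,c), holds(b,d), inpos(d)}
2. bind(e,c)  →  {at(b,b), holds(b,d), holds(e,c), inpos(d)}
3. bind(b,b)  →  {holds(b,b), holds(b,d), holds(e,c), inpos(d)}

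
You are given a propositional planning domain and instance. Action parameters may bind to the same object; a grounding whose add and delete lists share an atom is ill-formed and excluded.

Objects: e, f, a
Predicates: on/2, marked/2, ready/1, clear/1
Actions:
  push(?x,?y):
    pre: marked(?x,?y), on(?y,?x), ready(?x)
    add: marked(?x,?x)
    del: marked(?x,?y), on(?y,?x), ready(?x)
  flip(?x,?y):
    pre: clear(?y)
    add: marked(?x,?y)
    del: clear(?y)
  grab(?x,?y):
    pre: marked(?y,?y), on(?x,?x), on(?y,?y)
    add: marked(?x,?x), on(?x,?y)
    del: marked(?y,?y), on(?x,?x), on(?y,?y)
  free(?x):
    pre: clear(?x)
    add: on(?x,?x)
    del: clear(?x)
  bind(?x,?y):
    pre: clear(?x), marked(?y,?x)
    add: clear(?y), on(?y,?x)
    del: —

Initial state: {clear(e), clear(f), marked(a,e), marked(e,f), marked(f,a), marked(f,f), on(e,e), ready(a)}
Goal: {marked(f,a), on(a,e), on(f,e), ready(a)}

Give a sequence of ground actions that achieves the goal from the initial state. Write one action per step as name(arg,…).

flip(f,e); bind(f,e); bind(e,f); bind(e,a)

1. flip(f,e)  →  {clear(f), marked(a,e), marked(e,f), marked(f,a), marked(f,e), marked(f,f), on(e,e), ready(a)}
2. bind(f,e)  →  {clear(e), clear(f), marked(a,e), marked(e,f), marked(f,a), marked(f,e), marked(f,f), on(e,e), on(e,f), ready(a)}
3. bind(e,f)  →  {clear(e), clear(f), marked(a,e), marked(e,f), marked(f,a), marked(f,e), marked(f,f), on(e,e), on(e,f), on(f,e), ready(a)}
4. bind(e,a)  →  {clear(a), clear(e), clear(f), marked(a,e), marked(e,f), marked(f,a), marked(f,e), marked(f,f), on(a,e), on(e,e), on(e,f), on(f,e), ready(a)}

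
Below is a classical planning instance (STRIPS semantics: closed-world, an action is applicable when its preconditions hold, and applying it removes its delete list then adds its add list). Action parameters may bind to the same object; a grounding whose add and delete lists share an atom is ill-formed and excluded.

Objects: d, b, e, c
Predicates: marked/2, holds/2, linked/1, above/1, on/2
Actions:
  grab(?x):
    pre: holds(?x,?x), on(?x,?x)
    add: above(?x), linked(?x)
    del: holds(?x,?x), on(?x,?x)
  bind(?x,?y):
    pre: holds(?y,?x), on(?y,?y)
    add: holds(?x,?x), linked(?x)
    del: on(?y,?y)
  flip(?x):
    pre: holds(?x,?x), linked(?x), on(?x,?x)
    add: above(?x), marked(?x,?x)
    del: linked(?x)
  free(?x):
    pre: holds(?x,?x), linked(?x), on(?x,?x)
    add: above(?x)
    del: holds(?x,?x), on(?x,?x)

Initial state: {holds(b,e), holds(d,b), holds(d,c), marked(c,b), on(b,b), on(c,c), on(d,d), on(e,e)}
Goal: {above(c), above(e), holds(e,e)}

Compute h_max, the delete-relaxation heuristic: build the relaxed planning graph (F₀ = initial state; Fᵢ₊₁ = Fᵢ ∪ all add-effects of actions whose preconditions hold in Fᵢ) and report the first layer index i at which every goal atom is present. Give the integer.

2

F0 = init (8 atoms)
F1 = F0 ∪ {holds(b,b), holds(c,c), holds(e,e), linked(b), linked(c), linked(e)}  (14 atoms)
F2 = F1 ∪ {above(b), above(c), above(e), marked(b,b), marked(c,c), marked(e,e)}  (20 atoms)
goal ⊆ F2  ⇒  h_max = 2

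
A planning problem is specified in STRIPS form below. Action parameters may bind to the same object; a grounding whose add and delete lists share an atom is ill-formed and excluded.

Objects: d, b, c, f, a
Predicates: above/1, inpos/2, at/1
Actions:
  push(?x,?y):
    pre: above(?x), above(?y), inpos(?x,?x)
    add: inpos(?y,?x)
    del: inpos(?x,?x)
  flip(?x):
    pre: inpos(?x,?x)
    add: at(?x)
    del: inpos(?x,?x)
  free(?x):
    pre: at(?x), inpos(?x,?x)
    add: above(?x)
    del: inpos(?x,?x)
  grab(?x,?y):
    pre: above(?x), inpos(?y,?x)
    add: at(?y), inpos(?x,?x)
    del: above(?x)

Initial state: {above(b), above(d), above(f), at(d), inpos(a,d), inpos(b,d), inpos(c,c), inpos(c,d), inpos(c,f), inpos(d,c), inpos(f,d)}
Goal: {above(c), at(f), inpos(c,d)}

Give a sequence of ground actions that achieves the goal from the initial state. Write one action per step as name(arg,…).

1. grab(d,f)  →  {above(b), above(f), at(d), at(f), inpos(a,d), inpos(b,d), inpos(c,c), inpos(c,d), inpos(c,f), inpos(d,c), inpos(d,d), inpos(f,d)}
2. grab(f,c)  →  {above(b), at(c), at(d), at(f), inpos(a,d), inpos(b,d), inpos(c,c), inpos(c,d), inpos(c,f), inpos(d,c), inpos(d,d), inpos(f,d), inpos(f,f)}
3. free(c)  →  {above(b), above(c), at(c), at(d), at(f), inpos(a,d), inpos(b,d), inpos(c,d), inpos(c,f), inpos(d,c), inpos(d,d), inpos(f,d), inpos(f,f)}

grab(d,f); grab(f,c); free(c)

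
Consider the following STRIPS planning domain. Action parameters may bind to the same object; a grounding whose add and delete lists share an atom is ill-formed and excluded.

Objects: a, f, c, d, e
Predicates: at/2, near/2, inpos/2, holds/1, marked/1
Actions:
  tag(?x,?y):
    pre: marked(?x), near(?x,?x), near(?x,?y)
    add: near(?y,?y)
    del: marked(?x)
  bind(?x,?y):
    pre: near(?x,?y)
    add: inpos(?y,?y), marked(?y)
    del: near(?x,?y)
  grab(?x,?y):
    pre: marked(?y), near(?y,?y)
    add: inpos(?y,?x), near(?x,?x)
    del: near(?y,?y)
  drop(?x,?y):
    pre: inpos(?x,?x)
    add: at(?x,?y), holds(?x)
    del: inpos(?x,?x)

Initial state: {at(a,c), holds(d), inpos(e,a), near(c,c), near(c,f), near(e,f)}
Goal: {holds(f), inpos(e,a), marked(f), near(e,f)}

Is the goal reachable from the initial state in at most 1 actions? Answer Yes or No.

No

1. bind(c,f)  →  {at(a,c), holds(d), inpos(e,a), inpos(f,f), marked(f), near(c,c), near(e,f)}
2. drop(f,a)  →  {at(a,c), at(f,a), holds(d), holds(f), inpos(e,a), marked(f), near(c,c), near(e,f)}
optimal plan length = 2; 2 > 1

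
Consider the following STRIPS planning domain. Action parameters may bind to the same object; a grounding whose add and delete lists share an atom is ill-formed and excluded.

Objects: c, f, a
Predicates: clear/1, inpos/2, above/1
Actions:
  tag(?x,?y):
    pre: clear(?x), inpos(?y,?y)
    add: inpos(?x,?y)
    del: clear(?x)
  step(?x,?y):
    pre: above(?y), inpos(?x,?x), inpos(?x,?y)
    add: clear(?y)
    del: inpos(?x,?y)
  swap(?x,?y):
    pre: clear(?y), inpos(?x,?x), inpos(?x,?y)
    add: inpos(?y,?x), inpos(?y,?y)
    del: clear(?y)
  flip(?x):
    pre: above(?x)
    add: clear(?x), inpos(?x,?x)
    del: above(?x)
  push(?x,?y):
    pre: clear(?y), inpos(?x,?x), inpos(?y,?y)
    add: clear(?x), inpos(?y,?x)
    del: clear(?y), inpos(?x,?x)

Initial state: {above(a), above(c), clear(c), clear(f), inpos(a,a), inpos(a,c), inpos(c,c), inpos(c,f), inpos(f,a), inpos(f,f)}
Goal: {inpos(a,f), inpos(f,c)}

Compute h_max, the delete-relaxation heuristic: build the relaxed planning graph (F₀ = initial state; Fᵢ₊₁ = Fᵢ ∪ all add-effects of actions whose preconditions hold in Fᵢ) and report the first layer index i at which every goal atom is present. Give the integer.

2

F0 = init (10 atoms)
F1 = F0 ∪ {clear(a), inpos(c,a), inpos(f,c)}  (13 atoms)
F2 = F1 ∪ {inpos(a,f)}  (14 atoms)
goal ⊆ F2  ⇒  h_max = 2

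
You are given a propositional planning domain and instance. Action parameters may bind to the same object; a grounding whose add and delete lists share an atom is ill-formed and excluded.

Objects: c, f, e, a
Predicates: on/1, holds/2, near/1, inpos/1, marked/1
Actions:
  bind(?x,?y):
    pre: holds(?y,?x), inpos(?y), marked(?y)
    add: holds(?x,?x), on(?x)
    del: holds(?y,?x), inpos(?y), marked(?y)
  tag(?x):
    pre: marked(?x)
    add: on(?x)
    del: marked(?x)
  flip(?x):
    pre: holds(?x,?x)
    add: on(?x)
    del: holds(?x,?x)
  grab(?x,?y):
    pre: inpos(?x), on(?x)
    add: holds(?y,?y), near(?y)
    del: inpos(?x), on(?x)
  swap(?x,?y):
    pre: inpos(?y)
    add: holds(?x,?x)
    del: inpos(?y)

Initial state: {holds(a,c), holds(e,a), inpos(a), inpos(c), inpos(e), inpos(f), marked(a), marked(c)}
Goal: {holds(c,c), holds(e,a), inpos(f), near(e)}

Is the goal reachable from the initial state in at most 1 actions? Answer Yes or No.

1. bind(c,a)  →  {holds(c,c), holds(e,a), inpos(c), inpos(e), inpos(f), marked(c), on(c)}
2. grab(c,e)  →  {holds(c,c), holds(e,a), holds(e,e), inpos(e), inpos(f), marked(c), near(e)}
optimal plan length = 2; 2 > 1

No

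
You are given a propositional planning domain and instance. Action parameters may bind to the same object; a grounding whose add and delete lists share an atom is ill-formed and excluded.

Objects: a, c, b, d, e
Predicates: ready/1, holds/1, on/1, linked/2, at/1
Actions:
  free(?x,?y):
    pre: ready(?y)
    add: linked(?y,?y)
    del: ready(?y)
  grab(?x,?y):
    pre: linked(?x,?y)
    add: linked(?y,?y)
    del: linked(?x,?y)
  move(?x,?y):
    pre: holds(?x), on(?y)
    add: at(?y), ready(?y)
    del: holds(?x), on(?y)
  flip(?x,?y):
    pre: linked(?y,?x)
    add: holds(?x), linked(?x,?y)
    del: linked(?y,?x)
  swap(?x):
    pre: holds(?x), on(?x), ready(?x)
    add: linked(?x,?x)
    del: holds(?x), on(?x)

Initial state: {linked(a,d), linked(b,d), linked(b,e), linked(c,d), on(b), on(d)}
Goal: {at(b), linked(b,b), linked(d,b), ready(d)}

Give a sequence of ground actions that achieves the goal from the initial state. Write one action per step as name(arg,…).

1. flip(d,a)  →  {holds(d), linked(b,d), linked(b,e), linked(c,d), linked(d,a), on(b), on(d)}
2. move(d,b)  →  {at(b), linked(b,d), linked(b,e), linked(c,d), linked(d,a), on(d), ready(b)}
3. free(a,b)  →  {at(b), linked(b,b), linked(b,d), linked(b,e), linked(c,d), linked(d,a), on(d)}
4. flip(d,b)  →  {at(b), holds(d), linked(b,b), linked(b,e), linked(c,d), linked(d,a), linked(d,b), on(d)}
5. move(d,d)  →  {at(b), at(d), linked(b,b), linked(b,e), linked(c,d), linked(d,a), linked(d,b), ready(d)}

flip(d,a); move(d,b); free(a,b); flip(d,b); move(d,d)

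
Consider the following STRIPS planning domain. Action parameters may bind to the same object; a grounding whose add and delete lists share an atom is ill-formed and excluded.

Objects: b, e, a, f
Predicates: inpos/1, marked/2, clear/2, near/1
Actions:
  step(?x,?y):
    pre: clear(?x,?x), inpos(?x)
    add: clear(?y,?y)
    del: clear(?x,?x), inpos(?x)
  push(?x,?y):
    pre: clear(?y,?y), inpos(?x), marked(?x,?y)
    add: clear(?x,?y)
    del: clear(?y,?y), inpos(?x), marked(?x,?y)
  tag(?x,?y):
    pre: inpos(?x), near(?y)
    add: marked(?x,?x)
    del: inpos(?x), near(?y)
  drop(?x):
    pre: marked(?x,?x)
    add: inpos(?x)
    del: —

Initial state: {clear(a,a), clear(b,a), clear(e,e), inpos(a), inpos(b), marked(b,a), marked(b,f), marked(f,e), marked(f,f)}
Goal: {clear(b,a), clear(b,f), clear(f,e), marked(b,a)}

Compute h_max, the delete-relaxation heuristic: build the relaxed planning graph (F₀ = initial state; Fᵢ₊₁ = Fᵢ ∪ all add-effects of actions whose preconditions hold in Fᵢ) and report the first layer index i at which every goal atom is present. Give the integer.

2

F0 = init (9 atoms)
F1 = F0 ∪ {clear(b,b), clear(f,f), inpos(f)}  (12 atoms)
F2 = F1 ∪ {clear(b,f), clear(f,e)}  (14 atoms)
goal ⊆ F2  ⇒  h_max = 2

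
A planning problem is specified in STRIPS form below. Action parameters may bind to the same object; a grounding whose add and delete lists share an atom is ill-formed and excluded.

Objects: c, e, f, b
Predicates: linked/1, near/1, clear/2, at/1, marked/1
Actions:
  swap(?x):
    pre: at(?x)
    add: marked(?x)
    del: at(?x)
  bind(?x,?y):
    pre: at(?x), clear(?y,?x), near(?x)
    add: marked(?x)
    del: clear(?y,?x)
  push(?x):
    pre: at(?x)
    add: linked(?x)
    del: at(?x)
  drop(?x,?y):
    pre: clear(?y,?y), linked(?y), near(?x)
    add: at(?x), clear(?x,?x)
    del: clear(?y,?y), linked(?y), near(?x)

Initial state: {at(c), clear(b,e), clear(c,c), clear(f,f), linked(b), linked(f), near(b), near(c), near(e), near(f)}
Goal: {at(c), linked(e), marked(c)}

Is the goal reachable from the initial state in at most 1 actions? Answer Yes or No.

1. bind(c,c)  →  {at(c), clear(b,e), clear(f,f), linked(b), linked(f), marked(c), near(b), near(c), near(e), near(f)}
2. drop(e,f)  →  {at(c), at(e), clear(b,e), clear(e,e), linked(b), marked(c), near(b), near(c), near(f)}
3. push(e)  →  {at(c), clear(b,e), clear(e,e), linked(b), linked(e), marked(c), near(b), near(c), near(f)}
optimal plan length = 3; 3 > 1

No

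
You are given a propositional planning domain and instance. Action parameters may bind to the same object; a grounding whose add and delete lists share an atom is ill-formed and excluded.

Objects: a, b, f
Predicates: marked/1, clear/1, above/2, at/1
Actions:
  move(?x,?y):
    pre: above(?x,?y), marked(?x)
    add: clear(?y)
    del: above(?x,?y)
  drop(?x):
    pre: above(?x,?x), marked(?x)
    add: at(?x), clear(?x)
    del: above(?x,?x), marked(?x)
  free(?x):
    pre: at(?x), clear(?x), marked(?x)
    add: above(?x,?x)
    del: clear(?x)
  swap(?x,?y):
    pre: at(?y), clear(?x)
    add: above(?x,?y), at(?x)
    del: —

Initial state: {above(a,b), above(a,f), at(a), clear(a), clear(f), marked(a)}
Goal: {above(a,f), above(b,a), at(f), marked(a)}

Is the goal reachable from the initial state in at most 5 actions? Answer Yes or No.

Yes

1. move(a,b)  →  {above(a,f), at(a), clear(a), clear(b), clear(f), marked(a)}
2. swap(b,a)  →  {above(a,f), above(b,a), at(a), at(b), clear(a), clear(b), clear(f), marked(a)}
3. swap(f,a)  →  {above(a,f), above(b,a), above(f,a), at(a), at(b), at(f), clear(a), clear(b), clear(f), marked(a)}
optimal plan length = 3; 3 ≤ 5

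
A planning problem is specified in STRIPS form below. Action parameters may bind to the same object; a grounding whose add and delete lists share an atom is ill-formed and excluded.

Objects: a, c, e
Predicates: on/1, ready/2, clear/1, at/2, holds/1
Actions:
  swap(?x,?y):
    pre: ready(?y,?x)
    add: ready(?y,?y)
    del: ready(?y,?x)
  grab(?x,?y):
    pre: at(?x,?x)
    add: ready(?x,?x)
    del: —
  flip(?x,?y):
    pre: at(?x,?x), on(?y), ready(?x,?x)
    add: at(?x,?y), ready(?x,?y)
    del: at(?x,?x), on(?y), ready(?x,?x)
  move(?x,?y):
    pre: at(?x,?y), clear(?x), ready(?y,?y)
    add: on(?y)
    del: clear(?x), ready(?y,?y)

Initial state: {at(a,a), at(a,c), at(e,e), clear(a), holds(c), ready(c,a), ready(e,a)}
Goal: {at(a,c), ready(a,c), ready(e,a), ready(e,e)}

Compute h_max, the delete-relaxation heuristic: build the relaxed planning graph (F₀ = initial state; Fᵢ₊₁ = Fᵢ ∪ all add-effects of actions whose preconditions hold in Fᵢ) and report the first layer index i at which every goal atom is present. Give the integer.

3

F0 = init (7 atoms)
F1 = F0 ∪ {ready(a,a), ready(c,c), ready(e,e)}  (10 atoms)
F2 = F1 ∪ {on(a), on(c)}  (12 atoms)
F3 = F2 ∪ {at(e,a), at(e,c), ready(a,c), ready(e,c)}  (16 atoms)
goal ⊆ F3  ⇒  h_max = 3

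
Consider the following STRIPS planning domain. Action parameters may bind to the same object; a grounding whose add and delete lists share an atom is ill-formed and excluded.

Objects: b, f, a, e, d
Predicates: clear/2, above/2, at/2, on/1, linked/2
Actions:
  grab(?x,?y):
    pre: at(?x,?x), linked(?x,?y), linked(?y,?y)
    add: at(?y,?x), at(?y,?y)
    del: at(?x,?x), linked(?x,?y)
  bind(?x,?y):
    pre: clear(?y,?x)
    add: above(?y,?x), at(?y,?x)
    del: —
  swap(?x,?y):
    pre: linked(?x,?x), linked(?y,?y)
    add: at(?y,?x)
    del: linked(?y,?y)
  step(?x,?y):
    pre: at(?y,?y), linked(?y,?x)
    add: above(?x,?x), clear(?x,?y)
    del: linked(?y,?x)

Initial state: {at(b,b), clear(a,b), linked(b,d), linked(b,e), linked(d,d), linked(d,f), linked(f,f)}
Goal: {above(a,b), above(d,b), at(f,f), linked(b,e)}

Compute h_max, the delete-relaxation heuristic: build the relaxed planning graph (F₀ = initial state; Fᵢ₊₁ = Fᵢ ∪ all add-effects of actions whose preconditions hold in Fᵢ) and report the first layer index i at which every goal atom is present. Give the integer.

F0 = init (7 atoms)
F1 = F0 ∪ {above(a,b), above(d,d), above(e,e), at(a,b), at(d,b), at(d,d), at(d,f), at(f,d), at(f,f), clear(d,b), clear(e,b)}  (18 atoms)
F2 = F1 ∪ {above(d,b), above(e,b), above(f,f), at(e,b), clear(d,d), clear(f,d), clear(f,f)}  (25 atoms)
goal ⊆ F2  ⇒  h_max = 2

2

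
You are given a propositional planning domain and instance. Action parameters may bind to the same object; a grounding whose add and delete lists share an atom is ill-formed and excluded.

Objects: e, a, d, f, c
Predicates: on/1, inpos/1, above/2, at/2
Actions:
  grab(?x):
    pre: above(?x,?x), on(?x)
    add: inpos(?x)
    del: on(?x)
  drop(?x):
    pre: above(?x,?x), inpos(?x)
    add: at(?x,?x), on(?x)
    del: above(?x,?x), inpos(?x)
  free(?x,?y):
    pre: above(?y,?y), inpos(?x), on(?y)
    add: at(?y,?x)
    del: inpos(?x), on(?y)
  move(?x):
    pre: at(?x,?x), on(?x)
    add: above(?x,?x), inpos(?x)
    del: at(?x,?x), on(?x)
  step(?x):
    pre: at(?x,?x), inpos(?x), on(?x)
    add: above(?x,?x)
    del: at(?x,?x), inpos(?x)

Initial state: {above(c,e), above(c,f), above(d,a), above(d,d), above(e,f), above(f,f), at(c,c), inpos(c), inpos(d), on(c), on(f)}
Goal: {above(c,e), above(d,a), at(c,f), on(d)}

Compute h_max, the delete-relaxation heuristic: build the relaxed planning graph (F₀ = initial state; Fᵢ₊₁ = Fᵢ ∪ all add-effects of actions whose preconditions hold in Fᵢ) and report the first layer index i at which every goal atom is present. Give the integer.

2

F0 = init (11 atoms)
F1 = F0 ∪ {above(c,c), at(d,d), at(f,c), at(f,d), inpos(f), on(d)}  (17 atoms)
F2 = F1 ∪ {at(c,d), at(c,f), at(d,c), at(d,f), at(f,f)}  (22 atoms)
goal ⊆ F2  ⇒  h_max = 2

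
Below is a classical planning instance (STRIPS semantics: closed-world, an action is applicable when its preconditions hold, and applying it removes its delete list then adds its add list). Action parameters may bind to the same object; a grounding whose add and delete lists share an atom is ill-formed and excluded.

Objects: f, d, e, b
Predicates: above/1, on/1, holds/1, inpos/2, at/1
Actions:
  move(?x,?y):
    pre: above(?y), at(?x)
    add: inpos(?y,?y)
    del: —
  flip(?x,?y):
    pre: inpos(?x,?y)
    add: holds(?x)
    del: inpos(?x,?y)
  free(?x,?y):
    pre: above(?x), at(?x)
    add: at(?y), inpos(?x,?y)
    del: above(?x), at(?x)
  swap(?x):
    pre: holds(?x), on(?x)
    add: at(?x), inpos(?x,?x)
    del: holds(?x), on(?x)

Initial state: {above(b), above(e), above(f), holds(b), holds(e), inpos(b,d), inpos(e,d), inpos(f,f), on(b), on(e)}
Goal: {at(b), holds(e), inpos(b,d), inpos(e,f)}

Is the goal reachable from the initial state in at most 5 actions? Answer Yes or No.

1. swap(e)  →  {above(b), above(e), above(f), at(e), holds(b), inpos(b,d), inpos(e,d), inpos(e,e), inpos(f,f), on(b)}
2. flip(e,d)  →  {above(b), above(e), above(f), at(e), holds(b), holds(e), inpos(b,d), inpos(e,e), inpos(f,f), on(b)}
3. free(e,f)  →  {above(b), above(f), at(f), holds(b), holds(e), inpos(b,d), inpos(e,e), inpos(e,f), inpos(f,f), on(b)}
4. free(f,b)  →  {above(b), at(b), holds(b), holds(e), inpos(b,d), inpos(e,e), inpos(e,f), inpos(f,b), inpos(f,f), on(b)}
optimal plan length = 4; 4 ≤ 5

Yes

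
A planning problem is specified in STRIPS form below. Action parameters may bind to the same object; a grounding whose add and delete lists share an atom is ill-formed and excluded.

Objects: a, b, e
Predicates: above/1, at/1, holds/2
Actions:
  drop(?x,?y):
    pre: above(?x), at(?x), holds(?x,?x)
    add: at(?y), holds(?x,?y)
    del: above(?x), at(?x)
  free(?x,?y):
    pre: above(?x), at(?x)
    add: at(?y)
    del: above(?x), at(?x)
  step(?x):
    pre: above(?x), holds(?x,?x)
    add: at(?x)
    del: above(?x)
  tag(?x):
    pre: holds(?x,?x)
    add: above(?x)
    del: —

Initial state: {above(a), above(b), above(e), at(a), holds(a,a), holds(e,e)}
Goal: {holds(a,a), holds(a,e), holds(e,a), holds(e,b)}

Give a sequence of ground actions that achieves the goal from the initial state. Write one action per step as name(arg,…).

drop(a,e); drop(e,b); free(b,e); tag(e); drop(e,a)

1. drop(a,e)  →  {above(b), above(e), at(e), holds(a,a), holds(a,e), holds(e,e)}
2. drop(e,b)  →  {above(b), at(b), holds(a,a), holds(a,e), holds(e,b), holds(e,e)}
3. free(b,e)  →  {at(e), holds(a,a), holds(a,e), holds(e,b), holds(e,e)}
4. tag(e)  →  {above(e), at(e), holds(a,a), holds(a,e), holds(e,b), holds(e,e)}
5. drop(e,a)  →  {at(a), holds(a,a), holds(a,e), holds(e,a), holds(e,b), holds(e,e)}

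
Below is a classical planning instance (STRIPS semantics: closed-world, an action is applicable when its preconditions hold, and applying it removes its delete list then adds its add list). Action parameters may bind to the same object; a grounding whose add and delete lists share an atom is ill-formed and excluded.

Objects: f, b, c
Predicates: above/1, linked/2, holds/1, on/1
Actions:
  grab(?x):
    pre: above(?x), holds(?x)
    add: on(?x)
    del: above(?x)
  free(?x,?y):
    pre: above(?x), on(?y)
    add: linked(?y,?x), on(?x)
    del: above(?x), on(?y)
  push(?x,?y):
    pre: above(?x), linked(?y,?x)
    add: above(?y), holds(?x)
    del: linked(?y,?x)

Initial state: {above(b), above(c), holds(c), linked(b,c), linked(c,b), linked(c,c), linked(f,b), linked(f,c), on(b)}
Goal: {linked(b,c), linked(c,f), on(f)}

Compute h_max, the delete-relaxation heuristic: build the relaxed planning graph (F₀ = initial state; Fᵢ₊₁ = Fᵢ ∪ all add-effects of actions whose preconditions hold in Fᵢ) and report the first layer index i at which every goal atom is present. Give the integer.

F0 = init (9 atoms)
F1 = F0 ∪ {above(f), holds(b), on(c)}  (12 atoms)
F2 = F1 ∪ {linked(b,f), linked(c,f), on(f)}  (15 atoms)
goal ⊆ F2  ⇒  h_max = 2

2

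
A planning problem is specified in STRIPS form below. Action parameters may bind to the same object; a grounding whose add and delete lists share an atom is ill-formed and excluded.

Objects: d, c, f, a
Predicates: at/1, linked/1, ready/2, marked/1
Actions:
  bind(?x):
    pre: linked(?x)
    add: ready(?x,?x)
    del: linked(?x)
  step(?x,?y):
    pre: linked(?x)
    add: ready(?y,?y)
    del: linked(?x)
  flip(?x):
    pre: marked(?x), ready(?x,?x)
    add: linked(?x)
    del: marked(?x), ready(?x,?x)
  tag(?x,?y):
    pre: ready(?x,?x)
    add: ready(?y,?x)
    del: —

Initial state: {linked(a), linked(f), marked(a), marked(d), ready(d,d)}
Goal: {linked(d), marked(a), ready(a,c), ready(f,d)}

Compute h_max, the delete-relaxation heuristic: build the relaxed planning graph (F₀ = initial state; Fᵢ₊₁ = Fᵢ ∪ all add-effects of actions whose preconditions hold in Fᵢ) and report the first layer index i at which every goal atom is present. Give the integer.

2

F0 = init (5 atoms)
F1 = F0 ∪ {linked(d), ready(a,a), ready(a,d), ready(c,c), ready(c,d), ready(f,d), ready(f,f)}  (12 atoms)
F2 = F1 ∪ {ready(a,c), ready(a,f), ready(c,a), ready(c,f), ready(d,a), ready(d,c), ready(d,f), ready(f,a), ready(f,c)}  (21 atoms)
goal ⊆ F2  ⇒  h_max = 2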